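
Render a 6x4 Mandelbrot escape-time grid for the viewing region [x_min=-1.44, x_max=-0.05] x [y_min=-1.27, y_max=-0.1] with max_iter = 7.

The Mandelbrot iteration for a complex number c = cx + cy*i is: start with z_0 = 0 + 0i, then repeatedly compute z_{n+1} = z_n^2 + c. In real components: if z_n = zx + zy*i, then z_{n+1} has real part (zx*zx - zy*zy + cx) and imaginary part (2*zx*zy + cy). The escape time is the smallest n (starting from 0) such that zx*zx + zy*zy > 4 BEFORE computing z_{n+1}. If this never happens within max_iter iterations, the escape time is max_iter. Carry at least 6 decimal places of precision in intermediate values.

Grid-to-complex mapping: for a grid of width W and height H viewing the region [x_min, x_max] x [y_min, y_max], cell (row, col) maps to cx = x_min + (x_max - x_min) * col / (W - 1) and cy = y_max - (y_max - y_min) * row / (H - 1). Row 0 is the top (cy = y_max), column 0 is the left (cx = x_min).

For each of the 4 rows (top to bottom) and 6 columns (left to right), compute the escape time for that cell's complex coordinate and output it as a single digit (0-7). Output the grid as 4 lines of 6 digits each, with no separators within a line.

Answer: 777777
355777
333467
223332

Derivation:
(row=0, col=0): c = -1.4400 + -0.1000i → escape time 7
(row=0, col=1): c = -1.1620 + -0.1000i → escape time 7
(row=0, col=2): c = -0.8840 + -0.1000i → escape time 7
(row=0, col=3): c = -0.6060 + -0.1000i → escape time 7
(row=0, col=4): c = -0.3280 + -0.1000i → escape time 7
(row=0, col=5): c = -0.0500 + -0.1000i → escape time 7
(row=1, col=0): c = -1.4400 + -0.4900i → escape time 3
(row=1, col=1): c = -1.1620 + -0.4900i → escape time 5
(row=1, col=2): c = -0.8840 + -0.4900i → escape time 5
(row=1, col=3): c = -0.6060 + -0.4900i → escape time 7
(row=1, col=4): c = -0.3280 + -0.4900i → escape time 7
(row=1, col=5): c = -0.0500 + -0.4900i → escape time 7
(row=2, col=0): c = -1.4400 + -0.8800i → escape time 3
(row=2, col=1): c = -1.1620 + -0.8800i → escape time 3
(row=2, col=2): c = -0.8840 + -0.8800i → escape time 3
(row=2, col=3): c = -0.6060 + -0.8800i → escape time 4
(row=2, col=4): c = -0.3280 + -0.8800i → escape time 6
(row=2, col=5): c = -0.0500 + -0.8800i → escape time 7
(row=3, col=0): c = -1.4400 + -1.2700i → escape time 2
(row=3, col=1): c = -1.1620 + -1.2700i → escape time 2
(row=3, col=2): c = -0.8840 + -1.2700i → escape time 3
(row=3, col=3): c = -0.6060 + -1.2700i → escape time 3
(row=3, col=4): c = -0.3280 + -1.2700i → escape time 3
(row=3, col=5): c = -0.0500 + -1.2700i → escape time 2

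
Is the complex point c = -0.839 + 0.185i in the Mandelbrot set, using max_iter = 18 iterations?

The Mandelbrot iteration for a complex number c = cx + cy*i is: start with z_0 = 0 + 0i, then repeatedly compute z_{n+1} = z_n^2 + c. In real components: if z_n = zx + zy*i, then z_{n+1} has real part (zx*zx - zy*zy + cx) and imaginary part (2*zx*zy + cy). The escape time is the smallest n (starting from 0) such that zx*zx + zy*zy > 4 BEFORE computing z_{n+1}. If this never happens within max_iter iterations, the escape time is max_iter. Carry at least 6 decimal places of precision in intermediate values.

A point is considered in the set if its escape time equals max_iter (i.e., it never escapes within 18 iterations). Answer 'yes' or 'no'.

Answer: yes

Derivation:
z_0 = 0 + 0i, c = -0.8390 + 0.1850i
Iter 1: z = -0.8390 + 0.1850i, |z|^2 = 0.7381
Iter 2: z = -0.1693 + -0.1254i, |z|^2 = 0.0444
Iter 3: z = -0.8261 + 0.2275i, |z|^2 = 0.7341
Iter 4: z = -0.2084 + -0.1908i, |z|^2 = 0.0798
Iter 5: z = -0.8320 + 0.2645i, |z|^2 = 0.7622
Iter 6: z = -0.2167 + -0.2552i, |z|^2 = 0.1121
Iter 7: z = -0.8571 + 0.2956i, |z|^2 = 0.8220
Iter 8: z = -0.1917 + -0.3217i, |z|^2 = 0.1403
Iter 9: z = -0.9058 + 0.3084i, |z|^2 = 0.9155
Iter 10: z = -0.1137 + -0.3736i, |z|^2 = 0.1525
Iter 11: z = -0.9657 + 0.2700i, |z|^2 = 1.0054
Iter 12: z = 0.0206 + -0.3364i, |z|^2 = 0.1136
Iter 13: z = -0.9517 + 0.1711i, |z|^2 = 0.9351
Iter 14: z = 0.0375 + -0.1407i, |z|^2 = 0.0212
Iter 15: z = -0.8574 + 0.1744i, |z|^2 = 0.7656
Iter 16: z = -0.1343 + -0.1141i, |z|^2 = 0.0311
Iter 17: z = -0.8340 + 0.2157i, |z|^2 = 0.7421
Did not escape in 18 iterations → in set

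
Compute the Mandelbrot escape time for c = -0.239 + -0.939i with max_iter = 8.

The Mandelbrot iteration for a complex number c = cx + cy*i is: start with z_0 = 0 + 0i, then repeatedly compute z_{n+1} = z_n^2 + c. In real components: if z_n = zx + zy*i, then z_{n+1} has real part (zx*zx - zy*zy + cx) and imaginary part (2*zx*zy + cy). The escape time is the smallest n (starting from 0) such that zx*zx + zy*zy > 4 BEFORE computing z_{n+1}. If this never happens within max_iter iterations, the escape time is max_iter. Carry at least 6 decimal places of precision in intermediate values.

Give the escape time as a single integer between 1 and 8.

Answer: 7

Derivation:
z_0 = 0 + 0i, c = -0.2390 + -0.9390i
Iter 1: z = -0.2390 + -0.9390i, |z|^2 = 0.9388
Iter 2: z = -1.0636 + -0.4902i, |z|^2 = 1.3715
Iter 3: z = 0.6520 + 0.1037i, |z|^2 = 0.4358
Iter 4: z = 0.1753 + -0.8038i, |z|^2 = 0.6769
Iter 5: z = -0.8544 + -1.2209i, |z|^2 = 2.2206
Iter 6: z = -0.9996 + 1.1472i, |z|^2 = 2.3153
Iter 7: z = -0.5559 + -3.2325i, |z|^2 = 10.7584
Escaped at iteration 7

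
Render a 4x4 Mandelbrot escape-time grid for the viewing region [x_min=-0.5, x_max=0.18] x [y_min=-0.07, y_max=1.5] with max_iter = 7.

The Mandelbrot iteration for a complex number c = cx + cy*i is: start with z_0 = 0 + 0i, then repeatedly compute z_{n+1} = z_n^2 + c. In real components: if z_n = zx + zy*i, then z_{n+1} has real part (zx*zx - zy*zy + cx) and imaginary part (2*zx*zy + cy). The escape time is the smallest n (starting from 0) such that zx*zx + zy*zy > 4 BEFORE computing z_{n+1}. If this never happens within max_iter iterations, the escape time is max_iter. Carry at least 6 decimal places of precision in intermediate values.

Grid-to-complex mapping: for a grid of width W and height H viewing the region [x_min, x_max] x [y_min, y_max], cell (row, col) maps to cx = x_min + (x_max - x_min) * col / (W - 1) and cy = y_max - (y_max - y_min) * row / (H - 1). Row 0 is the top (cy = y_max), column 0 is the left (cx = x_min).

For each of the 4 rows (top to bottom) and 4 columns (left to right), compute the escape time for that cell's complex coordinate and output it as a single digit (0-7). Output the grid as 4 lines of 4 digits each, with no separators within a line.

Answer: 2222
4574
7777
7777

Derivation:
(row=0, col=0): c = -0.5000 + 1.5000i → escape time 2
(row=0, col=1): c = -0.2733 + 1.5000i → escape time 2
(row=0, col=2): c = -0.0467 + 1.5000i → escape time 2
(row=0, col=3): c = 0.1800 + 1.5000i → escape time 2
(row=1, col=0): c = -0.5000 + 0.9767i → escape time 4
(row=1, col=1): c = -0.2733 + 0.9767i → escape time 5
(row=1, col=2): c = -0.0467 + 0.9767i → escape time 7
(row=1, col=3): c = 0.1800 + 0.9767i → escape time 4
(row=2, col=0): c = -0.5000 + 0.4533i → escape time 7
(row=2, col=1): c = -0.2733 + 0.4533i → escape time 7
(row=2, col=2): c = -0.0467 + 0.4533i → escape time 7
(row=2, col=3): c = 0.1800 + 0.4533i → escape time 7
(row=3, col=0): c = -0.5000 + -0.0700i → escape time 7
(row=3, col=1): c = -0.2733 + -0.0700i → escape time 7
(row=3, col=2): c = -0.0467 + -0.0700i → escape time 7
(row=3, col=3): c = 0.1800 + -0.0700i → escape time 7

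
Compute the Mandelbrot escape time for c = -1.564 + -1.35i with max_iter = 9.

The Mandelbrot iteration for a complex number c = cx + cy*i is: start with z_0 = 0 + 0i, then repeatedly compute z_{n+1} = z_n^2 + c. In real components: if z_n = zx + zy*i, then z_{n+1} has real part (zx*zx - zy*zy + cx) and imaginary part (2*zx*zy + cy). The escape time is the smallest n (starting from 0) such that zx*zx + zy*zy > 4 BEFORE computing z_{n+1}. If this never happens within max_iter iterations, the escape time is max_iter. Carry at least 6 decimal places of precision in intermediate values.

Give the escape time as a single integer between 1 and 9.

Answer: 1

Derivation:
z_0 = 0 + 0i, c = -1.5640 + -1.3500i
Iter 1: z = -1.5640 + -1.3500i, |z|^2 = 4.2686
Escaped at iteration 1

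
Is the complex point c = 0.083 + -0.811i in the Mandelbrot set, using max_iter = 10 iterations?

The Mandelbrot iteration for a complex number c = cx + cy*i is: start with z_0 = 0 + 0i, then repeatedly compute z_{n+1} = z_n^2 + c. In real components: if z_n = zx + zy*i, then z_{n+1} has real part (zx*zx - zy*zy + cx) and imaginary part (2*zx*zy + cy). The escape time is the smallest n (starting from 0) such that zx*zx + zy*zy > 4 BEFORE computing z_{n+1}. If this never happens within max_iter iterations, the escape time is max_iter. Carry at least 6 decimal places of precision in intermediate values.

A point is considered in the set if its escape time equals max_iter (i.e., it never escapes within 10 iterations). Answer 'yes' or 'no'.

Answer: no

Derivation:
z_0 = 0 + 0i, c = 0.0830 + -0.8110i
Iter 1: z = 0.0830 + -0.8110i, |z|^2 = 0.6646
Iter 2: z = -0.5678 + -0.9456i, |z|^2 = 1.2166
Iter 3: z = -0.4888 + 0.2629i, |z|^2 = 0.3080
Iter 4: z = 0.2528 + -1.0680i, |z|^2 = 1.2045
Iter 5: z = -0.9938 + -1.3509i, |z|^2 = 2.8126
Iter 6: z = -0.7545 + 1.8740i, |z|^2 = 4.0811
Escaped at iteration 6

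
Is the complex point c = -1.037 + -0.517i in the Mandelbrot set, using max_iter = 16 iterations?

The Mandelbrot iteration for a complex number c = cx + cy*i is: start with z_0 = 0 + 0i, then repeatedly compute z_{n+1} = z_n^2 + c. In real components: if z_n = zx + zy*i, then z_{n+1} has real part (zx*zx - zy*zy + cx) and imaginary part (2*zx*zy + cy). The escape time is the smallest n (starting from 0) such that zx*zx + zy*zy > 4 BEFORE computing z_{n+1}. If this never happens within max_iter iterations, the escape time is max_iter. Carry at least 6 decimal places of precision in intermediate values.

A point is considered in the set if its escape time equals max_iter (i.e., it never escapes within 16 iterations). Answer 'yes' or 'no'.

Answer: no

Derivation:
z_0 = 0 + 0i, c = -1.0370 + -0.5170i
Iter 1: z = -1.0370 + -0.5170i, |z|^2 = 1.3427
Iter 2: z = -0.2289 + 0.5553i, |z|^2 = 0.3607
Iter 3: z = -1.2929 + -0.7712i, |z|^2 = 2.2664
Iter 4: z = 0.0398 + 1.4772i, |z|^2 = 2.1838
Iter 5: z = -3.2176 + -0.3993i, |z|^2 = 10.5125
Escaped at iteration 5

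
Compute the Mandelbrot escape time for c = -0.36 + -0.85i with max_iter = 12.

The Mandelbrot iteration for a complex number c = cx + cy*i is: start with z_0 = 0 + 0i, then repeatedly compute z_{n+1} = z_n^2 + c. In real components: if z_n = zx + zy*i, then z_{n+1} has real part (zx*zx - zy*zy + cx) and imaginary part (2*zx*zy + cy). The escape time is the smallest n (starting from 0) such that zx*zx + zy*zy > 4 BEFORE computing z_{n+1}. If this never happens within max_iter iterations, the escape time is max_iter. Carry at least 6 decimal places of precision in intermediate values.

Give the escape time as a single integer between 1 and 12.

z_0 = 0 + 0i, c = -0.3600 + -0.8500i
Iter 1: z = -0.3600 + -0.8500i, |z|^2 = 0.8521
Iter 2: z = -0.9529 + -0.2380i, |z|^2 = 0.9647
Iter 3: z = 0.4914 + -0.3964i, |z|^2 = 0.3986
Iter 4: z = -0.2757 + -1.2396i, |z|^2 = 1.6126
Iter 5: z = -1.8206 + -0.1665i, |z|^2 = 3.3421
Iter 6: z = 2.9267 + -0.2438i, |z|^2 = 8.6249
Escaped at iteration 6

Answer: 6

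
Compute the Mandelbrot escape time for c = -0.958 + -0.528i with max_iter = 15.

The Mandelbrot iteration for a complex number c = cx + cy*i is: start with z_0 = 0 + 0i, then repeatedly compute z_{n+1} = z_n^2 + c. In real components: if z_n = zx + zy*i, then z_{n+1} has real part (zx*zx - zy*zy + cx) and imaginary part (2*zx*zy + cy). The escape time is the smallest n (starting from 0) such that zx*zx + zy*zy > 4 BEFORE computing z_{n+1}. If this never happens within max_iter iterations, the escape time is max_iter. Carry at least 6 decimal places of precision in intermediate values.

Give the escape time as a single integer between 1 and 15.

Answer: 5

Derivation:
z_0 = 0 + 0i, c = -0.9580 + -0.5280i
Iter 1: z = -0.9580 + -0.5280i, |z|^2 = 1.1965
Iter 2: z = -0.3190 + 0.4836i, |z|^2 = 0.3357
Iter 3: z = -1.0901 + -0.8366i, |z|^2 = 1.8883
Iter 4: z = -0.4695 + 1.2960i, |z|^2 = 1.9000
Iter 5: z = -2.4172 + -1.7449i, |z|^2 = 8.8874
Escaped at iteration 5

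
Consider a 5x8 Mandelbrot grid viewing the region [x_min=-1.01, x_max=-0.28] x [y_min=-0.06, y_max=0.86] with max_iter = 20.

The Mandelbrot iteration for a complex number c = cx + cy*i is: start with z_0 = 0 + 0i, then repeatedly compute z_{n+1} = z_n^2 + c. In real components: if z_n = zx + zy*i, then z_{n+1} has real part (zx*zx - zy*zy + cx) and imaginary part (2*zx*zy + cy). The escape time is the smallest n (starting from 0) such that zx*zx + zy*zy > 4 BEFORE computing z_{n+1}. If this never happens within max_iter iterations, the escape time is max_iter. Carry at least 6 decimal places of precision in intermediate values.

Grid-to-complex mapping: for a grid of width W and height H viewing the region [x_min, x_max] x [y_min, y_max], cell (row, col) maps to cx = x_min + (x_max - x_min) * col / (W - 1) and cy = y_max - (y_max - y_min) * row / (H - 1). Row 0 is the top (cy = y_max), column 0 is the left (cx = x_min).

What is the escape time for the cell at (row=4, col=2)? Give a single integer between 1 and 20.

Answer: 20

Derivation:
z_0 = 0 + 0i, c = -0.6450 + 0.3343i
Iter 1: z = -0.6450 + 0.3343i, |z|^2 = 0.5278
Iter 2: z = -0.3407 + -0.0969i, |z|^2 = 0.1255
Iter 3: z = -0.5383 + 0.4003i, |z|^2 = 0.4501
Iter 4: z = -0.5155 + -0.0967i, |z|^2 = 0.2751
Iter 5: z = -0.3886 + 0.4340i, |z|^2 = 0.3394
Iter 6: z = -0.6824 + -0.0030i, |z|^2 = 0.4656
Iter 7: z = -0.1794 + 0.3384i, |z|^2 = 0.1467
Iter 8: z = -0.7274 + 0.2128i, |z|^2 = 0.5744
Iter 9: z = -0.1613 + 0.0247i, |z|^2 = 0.0266
Iter 10: z = -0.6196 + 0.3263i, |z|^2 = 0.4904
Iter 11: z = -0.3676 + -0.0701i, |z|^2 = 0.1400
Iter 12: z = -0.5148 + 0.3858i, |z|^2 = 0.4139
Iter 13: z = -0.5288 + -0.0630i, |z|^2 = 0.2836
Iter 14: z = -0.3693 + 0.4009i, |z|^2 = 0.2971
Iter 15: z = -0.6693 + 0.0382i, |z|^2 = 0.4495
Iter 16: z = -0.1985 + 0.2831i, |z|^2 = 0.1195
Iter 17: z = -0.6858 + 0.2219i, |z|^2 = 0.5195
Iter 18: z = -0.2239 + 0.0299i, |z|^2 = 0.0510
Iter 19: z = -0.5957 + 0.3209i, |z|^2 = 0.4579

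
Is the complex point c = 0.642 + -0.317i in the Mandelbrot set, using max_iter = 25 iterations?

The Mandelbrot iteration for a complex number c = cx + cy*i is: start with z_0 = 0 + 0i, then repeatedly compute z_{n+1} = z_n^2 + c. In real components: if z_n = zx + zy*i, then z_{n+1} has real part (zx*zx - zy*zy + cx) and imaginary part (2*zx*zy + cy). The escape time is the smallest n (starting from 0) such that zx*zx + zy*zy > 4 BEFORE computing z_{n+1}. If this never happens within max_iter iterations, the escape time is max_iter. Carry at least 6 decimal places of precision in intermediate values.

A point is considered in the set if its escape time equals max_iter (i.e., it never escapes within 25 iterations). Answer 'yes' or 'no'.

Answer: no

Derivation:
z_0 = 0 + 0i, c = 0.6420 + -0.3170i
Iter 1: z = 0.6420 + -0.3170i, |z|^2 = 0.5127
Iter 2: z = 0.9537 + -0.7240i, |z|^2 = 1.4337
Iter 3: z = 1.0273 + -1.6980i, |z|^2 = 3.9384
Iter 4: z = -1.1858 + -3.8056i, |z|^2 = 15.8887
Escaped at iteration 4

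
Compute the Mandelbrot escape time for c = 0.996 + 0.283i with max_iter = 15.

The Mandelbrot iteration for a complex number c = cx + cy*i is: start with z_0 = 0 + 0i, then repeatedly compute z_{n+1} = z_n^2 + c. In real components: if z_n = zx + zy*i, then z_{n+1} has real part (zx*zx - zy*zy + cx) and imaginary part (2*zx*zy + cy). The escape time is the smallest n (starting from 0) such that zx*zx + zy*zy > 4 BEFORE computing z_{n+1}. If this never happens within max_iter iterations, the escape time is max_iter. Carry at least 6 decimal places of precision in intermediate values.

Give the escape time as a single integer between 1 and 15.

z_0 = 0 + 0i, c = 0.9960 + 0.2830i
Iter 1: z = 0.9960 + 0.2830i, |z|^2 = 1.0721
Iter 2: z = 1.9079 + 0.8467i, |z|^2 = 4.3571
Escaped at iteration 2

Answer: 2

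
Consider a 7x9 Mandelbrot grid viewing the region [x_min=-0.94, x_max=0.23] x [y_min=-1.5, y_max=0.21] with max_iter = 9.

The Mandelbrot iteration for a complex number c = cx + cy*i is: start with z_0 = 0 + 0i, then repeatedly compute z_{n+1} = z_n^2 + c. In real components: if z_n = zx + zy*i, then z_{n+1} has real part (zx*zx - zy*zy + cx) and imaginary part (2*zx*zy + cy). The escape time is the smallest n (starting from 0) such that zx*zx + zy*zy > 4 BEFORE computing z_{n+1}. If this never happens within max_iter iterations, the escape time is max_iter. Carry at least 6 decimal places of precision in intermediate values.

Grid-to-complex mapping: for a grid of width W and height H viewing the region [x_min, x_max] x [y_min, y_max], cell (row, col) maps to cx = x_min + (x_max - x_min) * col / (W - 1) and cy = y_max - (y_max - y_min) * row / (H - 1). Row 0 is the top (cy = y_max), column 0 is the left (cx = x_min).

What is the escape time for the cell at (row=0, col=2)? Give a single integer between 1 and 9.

Answer: 9

Derivation:
z_0 = 0 + 0i, c = -0.5500 + 0.2100i
Iter 1: z = -0.5500 + 0.2100i, |z|^2 = 0.3466
Iter 2: z = -0.2916 + -0.0210i, |z|^2 = 0.0855
Iter 3: z = -0.4654 + 0.2222i, |z|^2 = 0.2660
Iter 4: z = -0.3828 + 0.0031i, |z|^2 = 0.1465
Iter 5: z = -0.4035 + 0.2076i, |z|^2 = 0.2059
Iter 6: z = -0.4303 + 0.0425i, |z|^2 = 0.1870
Iter 7: z = -0.3666 + 0.1735i, |z|^2 = 0.1645
Iter 8: z = -0.4457 + 0.0828i, |z|^2 = 0.2055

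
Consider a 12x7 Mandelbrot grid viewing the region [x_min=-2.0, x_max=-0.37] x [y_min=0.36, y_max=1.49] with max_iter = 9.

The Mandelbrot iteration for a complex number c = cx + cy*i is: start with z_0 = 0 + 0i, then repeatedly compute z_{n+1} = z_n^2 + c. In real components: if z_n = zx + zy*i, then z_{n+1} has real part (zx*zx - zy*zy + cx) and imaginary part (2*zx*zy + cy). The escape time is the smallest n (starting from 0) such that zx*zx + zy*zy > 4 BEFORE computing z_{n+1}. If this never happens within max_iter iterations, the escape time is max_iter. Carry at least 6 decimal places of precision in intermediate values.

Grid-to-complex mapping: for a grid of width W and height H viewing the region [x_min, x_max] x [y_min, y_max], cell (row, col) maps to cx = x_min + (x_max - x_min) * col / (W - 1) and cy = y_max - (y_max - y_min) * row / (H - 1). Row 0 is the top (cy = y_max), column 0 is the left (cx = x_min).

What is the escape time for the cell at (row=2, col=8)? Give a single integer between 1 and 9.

z_0 = 0 + 0i, c = -0.8145 + 1.1133i
Iter 1: z = -0.8145 + 1.1133i, |z|^2 = 1.9030
Iter 2: z = -1.3906 + -0.7004i, |z|^2 = 2.4242
Iter 3: z = 0.6286 + 3.0612i, |z|^2 = 9.7662
Escaped at iteration 3

Answer: 3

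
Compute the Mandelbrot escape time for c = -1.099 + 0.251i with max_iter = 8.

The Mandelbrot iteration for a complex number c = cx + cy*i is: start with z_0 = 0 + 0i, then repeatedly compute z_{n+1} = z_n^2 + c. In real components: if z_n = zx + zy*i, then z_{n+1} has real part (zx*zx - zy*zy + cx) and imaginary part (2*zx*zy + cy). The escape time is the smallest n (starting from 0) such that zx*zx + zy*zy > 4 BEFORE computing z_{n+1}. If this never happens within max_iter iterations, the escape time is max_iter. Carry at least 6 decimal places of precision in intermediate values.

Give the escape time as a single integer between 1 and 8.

Answer: 8

Derivation:
z_0 = 0 + 0i, c = -1.0990 + 0.2510i
Iter 1: z = -1.0990 + 0.2510i, |z|^2 = 1.2708
Iter 2: z = 0.0458 + -0.3007i, |z|^2 = 0.0925
Iter 3: z = -1.1873 + 0.2235i, |z|^2 = 1.4597
Iter 4: z = 0.2608 + -0.2796i, |z|^2 = 0.1462
Iter 5: z = -1.1092 + 0.1051i, |z|^2 = 1.2413
Iter 6: z = 0.1202 + 0.0177i, |z|^2 = 0.0148
Iter 7: z = -1.0849 + 0.2553i, |z|^2 = 1.2421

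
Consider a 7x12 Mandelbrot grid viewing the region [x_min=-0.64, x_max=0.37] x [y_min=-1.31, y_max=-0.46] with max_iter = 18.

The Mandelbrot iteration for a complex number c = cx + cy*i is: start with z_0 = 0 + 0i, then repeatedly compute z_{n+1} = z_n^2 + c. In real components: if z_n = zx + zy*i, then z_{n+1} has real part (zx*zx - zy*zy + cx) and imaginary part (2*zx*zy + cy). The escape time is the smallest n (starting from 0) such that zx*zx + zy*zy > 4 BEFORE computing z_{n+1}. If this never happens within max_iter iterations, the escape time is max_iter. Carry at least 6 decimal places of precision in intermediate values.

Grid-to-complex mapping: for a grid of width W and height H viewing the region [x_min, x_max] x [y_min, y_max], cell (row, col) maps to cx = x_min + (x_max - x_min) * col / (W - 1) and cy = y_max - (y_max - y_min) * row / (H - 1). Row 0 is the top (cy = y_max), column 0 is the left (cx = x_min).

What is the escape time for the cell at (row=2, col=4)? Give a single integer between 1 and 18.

z_0 = 0 + 0i, c = 0.0333 + -0.6145i
Iter 1: z = 0.0333 + -0.6145i, |z|^2 = 0.3788
Iter 2: z = -0.3432 + -0.6555i, |z|^2 = 0.5475
Iter 3: z = -0.2786 + -0.1646i, |z|^2 = 0.1047
Iter 4: z = 0.0838 + -0.5229i, |z|^2 = 0.2804
Iter 5: z = -0.2330 + -0.7022i, |z|^2 = 0.5474
Iter 6: z = -0.4055 + -0.2873i, |z|^2 = 0.2470
Iter 7: z = 0.1152 + -0.3816i, |z|^2 = 0.1589
Iter 8: z = -0.0990 + -0.7025i, |z|^2 = 0.5033
Iter 9: z = -0.4503 + -0.4755i, |z|^2 = 0.4289
Iter 10: z = 0.0101 + -0.1863i, |z|^2 = 0.0348
Iter 11: z = -0.0013 + -0.6183i, |z|^2 = 0.3823
Iter 12: z = -0.3490 + -0.6130i, |z|^2 = 0.4975
Iter 13: z = -0.2206 + -0.1867i, |z|^2 = 0.0836
Iter 14: z = 0.0471 + -0.5321i, |z|^2 = 0.2854
Iter 15: z = -0.2476 + -0.6647i, |z|^2 = 0.5032
Iter 16: z = -0.3472 + -0.2854i, |z|^2 = 0.2020
Iter 17: z = 0.0725 + -0.4164i, |z|^2 = 0.1786

Answer: 18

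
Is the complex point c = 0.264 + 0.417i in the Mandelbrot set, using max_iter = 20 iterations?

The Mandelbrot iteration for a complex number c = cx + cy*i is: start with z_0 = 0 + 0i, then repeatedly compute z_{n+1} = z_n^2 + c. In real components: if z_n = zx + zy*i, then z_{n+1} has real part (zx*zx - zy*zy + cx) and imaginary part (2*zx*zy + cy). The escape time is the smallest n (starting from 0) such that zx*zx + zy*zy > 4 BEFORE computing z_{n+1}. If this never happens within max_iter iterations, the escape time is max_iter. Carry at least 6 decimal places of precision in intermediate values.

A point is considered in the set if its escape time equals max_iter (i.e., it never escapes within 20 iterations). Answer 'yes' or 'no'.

Answer: yes

Derivation:
z_0 = 0 + 0i, c = 0.2640 + 0.4170i
Iter 1: z = 0.2640 + 0.4170i, |z|^2 = 0.2436
Iter 2: z = 0.1598 + 0.6372i, |z|^2 = 0.4315
Iter 3: z = -0.1165 + 0.6207i, |z|^2 = 0.3988
Iter 4: z = -0.1076 + 0.2724i, |z|^2 = 0.0858
Iter 5: z = 0.2014 + 0.3583i, |z|^2 = 0.1690
Iter 6: z = 0.1761 + 0.5613i, |z|^2 = 0.3461
Iter 7: z = -0.0200 + 0.6147i, |z|^2 = 0.3783
Iter 8: z = -0.1135 + 0.3923i, |z|^2 = 0.1668
Iter 9: z = 0.1229 + 0.3279i, |z|^2 = 0.1227
Iter 10: z = 0.1716 + 0.4976i, |z|^2 = 0.2771
Iter 11: z = 0.0458 + 0.5878i, |z|^2 = 0.3476
Iter 12: z = -0.0794 + 0.4708i, |z|^2 = 0.2280
Iter 13: z = 0.0486 + 0.3423i, |z|^2 = 0.1195
Iter 14: z = 0.1492 + 0.4503i, |z|^2 = 0.2250
Iter 15: z = 0.0835 + 0.5514i, |z|^2 = 0.3110
Iter 16: z = -0.0330 + 0.5091i, |z|^2 = 0.2603
Iter 17: z = 0.0059 + 0.3834i, |z|^2 = 0.1470
Iter 18: z = 0.1171 + 0.4215i, |z|^2 = 0.1914
Iter 19: z = 0.1000 + 0.5157i, |z|^2 = 0.2760
Did not escape in 20 iterations → in set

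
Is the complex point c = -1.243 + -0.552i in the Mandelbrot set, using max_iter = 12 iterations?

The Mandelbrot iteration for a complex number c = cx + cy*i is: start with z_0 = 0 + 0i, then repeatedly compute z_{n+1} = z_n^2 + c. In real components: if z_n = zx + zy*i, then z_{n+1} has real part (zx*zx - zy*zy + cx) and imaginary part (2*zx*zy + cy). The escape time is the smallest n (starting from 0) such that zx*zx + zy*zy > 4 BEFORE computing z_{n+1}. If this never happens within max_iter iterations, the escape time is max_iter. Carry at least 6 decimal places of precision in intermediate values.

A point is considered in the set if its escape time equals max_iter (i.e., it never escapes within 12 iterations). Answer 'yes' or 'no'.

Answer: no

Derivation:
z_0 = 0 + 0i, c = -1.2430 + -0.5520i
Iter 1: z = -1.2430 + -0.5520i, |z|^2 = 1.8498
Iter 2: z = -0.0027 + 0.8203i, |z|^2 = 0.6729
Iter 3: z = -1.9158 + -0.5564i, |z|^2 = 3.9800
Iter 4: z = 2.1179 + 1.5798i, |z|^2 = 6.9812
Escaped at iteration 4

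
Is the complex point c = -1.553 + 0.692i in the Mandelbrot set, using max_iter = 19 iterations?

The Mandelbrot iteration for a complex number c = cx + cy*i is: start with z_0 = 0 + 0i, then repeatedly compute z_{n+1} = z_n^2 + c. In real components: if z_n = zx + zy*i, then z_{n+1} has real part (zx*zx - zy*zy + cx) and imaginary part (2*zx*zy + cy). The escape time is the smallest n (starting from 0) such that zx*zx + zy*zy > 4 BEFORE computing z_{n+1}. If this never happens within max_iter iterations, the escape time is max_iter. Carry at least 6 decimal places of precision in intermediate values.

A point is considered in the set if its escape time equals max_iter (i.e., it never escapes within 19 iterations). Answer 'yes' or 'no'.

Answer: no

Derivation:
z_0 = 0 + 0i, c = -1.5530 + 0.6920i
Iter 1: z = -1.5530 + 0.6920i, |z|^2 = 2.8907
Iter 2: z = 0.3799 + -1.4574i, |z|^2 = 2.2682
Iter 3: z = -3.5325 + -0.4154i, |z|^2 = 12.6513
Escaped at iteration 3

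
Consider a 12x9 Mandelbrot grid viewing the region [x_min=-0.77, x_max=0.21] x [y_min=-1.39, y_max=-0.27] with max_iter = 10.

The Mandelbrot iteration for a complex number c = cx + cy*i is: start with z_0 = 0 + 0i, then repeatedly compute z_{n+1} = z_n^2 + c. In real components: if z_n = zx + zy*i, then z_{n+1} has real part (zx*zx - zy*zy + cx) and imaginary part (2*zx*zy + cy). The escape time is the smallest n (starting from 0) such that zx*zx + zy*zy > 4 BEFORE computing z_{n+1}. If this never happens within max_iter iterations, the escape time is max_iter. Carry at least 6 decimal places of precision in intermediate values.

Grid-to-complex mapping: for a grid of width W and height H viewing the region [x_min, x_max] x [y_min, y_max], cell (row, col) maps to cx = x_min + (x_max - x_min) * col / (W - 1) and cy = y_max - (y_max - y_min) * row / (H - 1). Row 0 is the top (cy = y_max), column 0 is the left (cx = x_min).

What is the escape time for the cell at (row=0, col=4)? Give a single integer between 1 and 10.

z_0 = 0 + 0i, c = -0.4136 + -0.2700i
Iter 1: z = -0.4136 + -0.2700i, |z|^2 = 0.2440
Iter 2: z = -0.3154 + -0.0466i, |z|^2 = 0.1017
Iter 3: z = -0.3163 + -0.2406i, |z|^2 = 0.1579
Iter 4: z = -0.3715 + -0.1178i, |z|^2 = 0.1519
Iter 5: z = -0.2895 + -0.1825i, |z|^2 = 0.1171
Iter 6: z = -0.3631 + -0.1643i, |z|^2 = 0.1589
Iter 7: z = -0.3088 + -0.1507i, |z|^2 = 0.1181
Iter 8: z = -0.3410 + -0.1770i, |z|^2 = 0.1476
Iter 9: z = -0.3287 + -0.1493i, |z|^2 = 0.1303

Answer: 10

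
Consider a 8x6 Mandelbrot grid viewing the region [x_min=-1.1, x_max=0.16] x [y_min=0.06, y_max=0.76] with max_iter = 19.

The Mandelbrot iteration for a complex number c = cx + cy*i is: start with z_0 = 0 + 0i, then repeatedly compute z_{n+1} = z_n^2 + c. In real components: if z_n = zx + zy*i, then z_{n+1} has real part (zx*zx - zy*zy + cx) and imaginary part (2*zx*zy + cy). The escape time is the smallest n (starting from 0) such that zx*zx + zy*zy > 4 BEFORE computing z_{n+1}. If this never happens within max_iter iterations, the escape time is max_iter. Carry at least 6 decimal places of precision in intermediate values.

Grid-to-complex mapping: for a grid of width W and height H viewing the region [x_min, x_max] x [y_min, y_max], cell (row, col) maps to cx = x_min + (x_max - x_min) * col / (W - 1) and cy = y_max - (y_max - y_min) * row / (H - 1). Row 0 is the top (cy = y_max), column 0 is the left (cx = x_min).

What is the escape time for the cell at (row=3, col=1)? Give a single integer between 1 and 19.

Answer: 8

Derivation:
z_0 = 0 + 0i, c = -0.9200 + 0.3400i
Iter 1: z = -0.9200 + 0.3400i, |z|^2 = 0.9620
Iter 2: z = -0.1892 + -0.2856i, |z|^2 = 0.1174
Iter 3: z = -0.9658 + 0.4481i, |z|^2 = 1.1335
Iter 4: z = -0.1881 + -0.5255i, |z|^2 = 0.3115
Iter 5: z = -1.1608 + 0.5376i, |z|^2 = 1.6364
Iter 6: z = 0.1383 + -0.9081i, |z|^2 = 0.8438
Iter 7: z = -1.7256 + 0.0888i, |z|^2 = 2.9854
Iter 8: z = 2.0496 + 0.0335i, |z|^2 = 4.2021
Escaped at iteration 8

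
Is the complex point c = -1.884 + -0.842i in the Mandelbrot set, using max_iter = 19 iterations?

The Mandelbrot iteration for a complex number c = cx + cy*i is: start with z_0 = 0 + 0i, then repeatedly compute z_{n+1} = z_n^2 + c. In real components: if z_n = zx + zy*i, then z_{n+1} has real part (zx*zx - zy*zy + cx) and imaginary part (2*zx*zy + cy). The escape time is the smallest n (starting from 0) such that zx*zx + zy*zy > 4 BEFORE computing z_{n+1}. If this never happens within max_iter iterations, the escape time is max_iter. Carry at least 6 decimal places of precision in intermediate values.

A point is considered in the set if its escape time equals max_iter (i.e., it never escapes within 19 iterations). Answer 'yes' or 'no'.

z_0 = 0 + 0i, c = -1.8840 + -0.8420i
Iter 1: z = -1.8840 + -0.8420i, |z|^2 = 4.2584
Escaped at iteration 1

Answer: no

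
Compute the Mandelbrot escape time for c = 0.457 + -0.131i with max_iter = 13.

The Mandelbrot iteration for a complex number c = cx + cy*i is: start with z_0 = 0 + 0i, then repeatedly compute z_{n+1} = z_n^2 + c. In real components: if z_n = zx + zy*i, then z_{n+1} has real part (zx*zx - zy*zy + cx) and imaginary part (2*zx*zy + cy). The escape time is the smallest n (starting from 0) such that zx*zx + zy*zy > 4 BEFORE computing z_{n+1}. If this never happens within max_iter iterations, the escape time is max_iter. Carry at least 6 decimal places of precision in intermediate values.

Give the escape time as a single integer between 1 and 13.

Answer: 6

Derivation:
z_0 = 0 + 0i, c = 0.4570 + -0.1310i
Iter 1: z = 0.4570 + -0.1310i, |z|^2 = 0.2260
Iter 2: z = 0.6487 + -0.2507i, |z|^2 = 0.4837
Iter 3: z = 0.8149 + -0.4563i, |z|^2 = 0.8723
Iter 4: z = 0.9129 + -0.8747i, |z|^2 = 1.5985
Iter 5: z = 0.5253 + -1.7280i, |z|^2 = 3.2620
Iter 6: z = -2.2531 + -1.9464i, |z|^2 = 8.8653
Escaped at iteration 6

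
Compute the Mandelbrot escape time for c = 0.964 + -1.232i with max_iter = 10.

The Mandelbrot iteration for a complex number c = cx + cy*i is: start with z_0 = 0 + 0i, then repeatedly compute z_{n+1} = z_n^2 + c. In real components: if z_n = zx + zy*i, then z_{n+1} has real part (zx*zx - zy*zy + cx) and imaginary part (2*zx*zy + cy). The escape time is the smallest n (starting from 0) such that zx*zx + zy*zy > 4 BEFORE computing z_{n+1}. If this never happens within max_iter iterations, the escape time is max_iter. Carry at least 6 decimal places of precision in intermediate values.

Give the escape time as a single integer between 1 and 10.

Answer: 2

Derivation:
z_0 = 0 + 0i, c = 0.9640 + -1.2320i
Iter 1: z = 0.9640 + -1.2320i, |z|^2 = 2.4471
Iter 2: z = 0.3755 + -3.6073i, |z|^2 = 13.1536
Escaped at iteration 2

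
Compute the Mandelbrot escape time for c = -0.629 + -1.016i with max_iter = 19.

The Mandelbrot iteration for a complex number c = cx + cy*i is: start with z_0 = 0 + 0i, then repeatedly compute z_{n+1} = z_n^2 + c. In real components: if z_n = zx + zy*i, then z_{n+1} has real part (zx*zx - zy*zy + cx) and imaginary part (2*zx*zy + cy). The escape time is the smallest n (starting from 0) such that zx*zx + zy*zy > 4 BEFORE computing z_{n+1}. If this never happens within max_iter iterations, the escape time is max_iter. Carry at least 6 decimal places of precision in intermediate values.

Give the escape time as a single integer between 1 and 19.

Answer: 4

Derivation:
z_0 = 0 + 0i, c = -0.6290 + -1.0160i
Iter 1: z = -0.6290 + -1.0160i, |z|^2 = 1.4279
Iter 2: z = -1.2656 + 0.2621i, |z|^2 = 1.6705
Iter 3: z = 0.9041 + -1.6795i, |z|^2 = 3.6381
Iter 4: z = -2.6324 + -4.0528i, |z|^2 = 23.3546
Escaped at iteration 4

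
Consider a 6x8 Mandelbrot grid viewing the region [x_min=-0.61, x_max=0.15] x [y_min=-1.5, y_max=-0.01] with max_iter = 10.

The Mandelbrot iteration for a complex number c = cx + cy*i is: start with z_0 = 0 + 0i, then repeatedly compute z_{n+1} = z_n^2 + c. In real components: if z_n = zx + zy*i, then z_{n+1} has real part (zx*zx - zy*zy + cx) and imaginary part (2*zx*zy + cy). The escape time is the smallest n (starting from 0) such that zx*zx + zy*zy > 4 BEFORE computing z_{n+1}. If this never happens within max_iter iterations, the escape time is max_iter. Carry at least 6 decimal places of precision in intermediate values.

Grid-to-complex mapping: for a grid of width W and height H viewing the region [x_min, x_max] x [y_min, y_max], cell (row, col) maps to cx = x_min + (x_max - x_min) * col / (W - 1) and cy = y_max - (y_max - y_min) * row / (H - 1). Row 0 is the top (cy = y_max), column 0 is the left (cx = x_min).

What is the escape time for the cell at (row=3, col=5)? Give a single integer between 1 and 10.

Answer: 10

Derivation:
z_0 = 0 + 0i, c = 0.1500 + -0.6486i
Iter 1: z = 0.1500 + -0.6486i, |z|^2 = 0.4431
Iter 2: z = -0.2481 + -0.8431i, |z|^2 = 0.7725
Iter 3: z = -0.4993 + -0.2301i, |z|^2 = 0.3023
Iter 4: z = 0.3464 + -0.4188i, |z|^2 = 0.2953
Iter 5: z = 0.0946 + -0.9387i, |z|^2 = 0.8900
Iter 6: z = -0.7221 + -0.8262i, |z|^2 = 1.2040
Iter 7: z = -0.0111 + 0.5446i, |z|^2 = 0.2967
Iter 8: z = -0.1465 + -0.6607i, |z|^2 = 0.4579
Iter 9: z = -0.2650 + -0.4550i, |z|^2 = 0.2773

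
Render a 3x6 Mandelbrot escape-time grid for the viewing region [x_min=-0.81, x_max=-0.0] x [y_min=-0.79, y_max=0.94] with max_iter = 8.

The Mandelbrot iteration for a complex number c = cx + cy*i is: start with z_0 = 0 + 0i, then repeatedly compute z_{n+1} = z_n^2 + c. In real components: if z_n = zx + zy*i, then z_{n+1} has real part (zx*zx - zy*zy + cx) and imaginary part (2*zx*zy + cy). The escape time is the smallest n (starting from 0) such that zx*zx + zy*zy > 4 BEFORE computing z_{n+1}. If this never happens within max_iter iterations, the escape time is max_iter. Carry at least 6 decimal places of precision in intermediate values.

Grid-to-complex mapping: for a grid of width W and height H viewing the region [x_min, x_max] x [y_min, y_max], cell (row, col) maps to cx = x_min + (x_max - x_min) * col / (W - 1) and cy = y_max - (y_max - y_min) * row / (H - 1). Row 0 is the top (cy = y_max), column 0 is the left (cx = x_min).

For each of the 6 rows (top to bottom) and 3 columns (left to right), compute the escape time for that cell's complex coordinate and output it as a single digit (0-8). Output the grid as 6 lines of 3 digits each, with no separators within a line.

(row=0, col=0): c = -0.8100 + 0.9400i → escape time 3
(row=0, col=1): c = -0.4050 + 0.9400i → escape time 5
(row=0, col=2): c = 0.0000 + 0.9400i → escape time 7
(row=1, col=0): c = -0.8100 + 0.5940i → escape time 5
(row=1, col=1): c = -0.4050 + 0.5940i → escape time 8
(row=1, col=2): c = 0.0000 + 0.5940i → escape time 8
(row=2, col=0): c = -0.8100 + 0.2480i → escape time 8
(row=2, col=1): c = -0.4050 + 0.2480i → escape time 8
(row=2, col=2): c = 0.0000 + 0.2480i → escape time 8
(row=3, col=0): c = -0.8100 + -0.0980i → escape time 8
(row=3, col=1): c = -0.4050 + -0.0980i → escape time 8
(row=3, col=2): c = 0.0000 + -0.0980i → escape time 8
(row=4, col=0): c = -0.8100 + -0.4440i → escape time 7
(row=4, col=1): c = -0.4050 + -0.4440i → escape time 8
(row=4, col=2): c = 0.0000 + -0.4440i → escape time 8
(row=5, col=0): c = -0.8100 + -0.7900i → escape time 4
(row=5, col=1): c = -0.4050 + -0.7900i → escape time 6
(row=5, col=2): c = 0.0000 + -0.7900i → escape time 8

Answer: 357
588
888
888
788
468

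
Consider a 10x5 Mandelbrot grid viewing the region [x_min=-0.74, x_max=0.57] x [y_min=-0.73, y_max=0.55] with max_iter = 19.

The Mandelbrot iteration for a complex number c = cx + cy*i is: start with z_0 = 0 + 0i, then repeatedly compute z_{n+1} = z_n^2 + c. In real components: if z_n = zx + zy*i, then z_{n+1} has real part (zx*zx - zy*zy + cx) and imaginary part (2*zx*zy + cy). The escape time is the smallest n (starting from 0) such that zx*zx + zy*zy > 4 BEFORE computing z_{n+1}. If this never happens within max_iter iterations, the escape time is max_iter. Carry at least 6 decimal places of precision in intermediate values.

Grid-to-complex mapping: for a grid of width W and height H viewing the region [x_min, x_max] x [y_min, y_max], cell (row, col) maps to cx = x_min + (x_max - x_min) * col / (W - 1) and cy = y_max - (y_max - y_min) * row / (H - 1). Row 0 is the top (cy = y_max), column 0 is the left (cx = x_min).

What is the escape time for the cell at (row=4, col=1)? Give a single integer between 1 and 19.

Answer: 6

Derivation:
z_0 = 0 + 0i, c = -0.5944 + -0.7300i
Iter 1: z = -0.5944 + -0.7300i, |z|^2 = 0.8863
Iter 2: z = -0.7740 + 0.1379i, |z|^2 = 0.6181
Iter 3: z = -0.0144 + -0.9434i, |z|^2 = 0.8903
Iter 4: z = -1.4843 + -0.7028i, |z|^2 = 2.6972
Iter 5: z = 1.1149 + 1.3564i, |z|^2 = 3.0827
Iter 6: z = -1.1913 + 2.2943i, |z|^2 = 6.6833
Escaped at iteration 6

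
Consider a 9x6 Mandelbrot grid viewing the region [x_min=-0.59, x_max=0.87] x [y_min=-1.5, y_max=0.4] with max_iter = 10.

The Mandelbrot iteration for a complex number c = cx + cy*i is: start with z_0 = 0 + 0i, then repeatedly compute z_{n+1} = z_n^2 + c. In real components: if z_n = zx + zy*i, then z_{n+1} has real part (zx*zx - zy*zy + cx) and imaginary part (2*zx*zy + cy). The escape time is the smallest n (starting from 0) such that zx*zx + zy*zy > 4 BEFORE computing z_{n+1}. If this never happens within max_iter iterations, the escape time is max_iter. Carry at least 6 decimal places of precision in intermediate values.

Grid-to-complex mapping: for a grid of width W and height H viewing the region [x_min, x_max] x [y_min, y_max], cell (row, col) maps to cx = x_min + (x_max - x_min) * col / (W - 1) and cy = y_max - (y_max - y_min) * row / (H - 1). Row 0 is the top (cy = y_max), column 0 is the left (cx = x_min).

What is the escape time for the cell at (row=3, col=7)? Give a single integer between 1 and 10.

Answer: 3

Derivation:
z_0 = 0 + 0i, c = 0.6875 + -0.7400i
Iter 1: z = 0.6875 + -0.7400i, |z|^2 = 1.0203
Iter 2: z = 0.6126 + -1.7575i, |z|^2 = 3.4640
Iter 3: z = -2.0261 + -2.8931i, |z|^2 = 12.4752
Escaped at iteration 3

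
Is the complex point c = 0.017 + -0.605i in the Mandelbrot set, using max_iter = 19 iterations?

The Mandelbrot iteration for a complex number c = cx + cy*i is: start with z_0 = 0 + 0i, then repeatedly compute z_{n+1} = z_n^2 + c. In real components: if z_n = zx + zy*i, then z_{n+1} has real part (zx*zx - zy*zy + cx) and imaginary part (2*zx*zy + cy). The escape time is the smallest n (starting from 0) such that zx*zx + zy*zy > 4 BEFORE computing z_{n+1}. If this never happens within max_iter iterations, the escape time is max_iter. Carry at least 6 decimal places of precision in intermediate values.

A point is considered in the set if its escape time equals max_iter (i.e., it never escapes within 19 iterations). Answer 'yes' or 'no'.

z_0 = 0 + 0i, c = 0.0170 + -0.6050i
Iter 1: z = 0.0170 + -0.6050i, |z|^2 = 0.3663
Iter 2: z = -0.3487 + -0.6256i, |z|^2 = 0.5130
Iter 3: z = -0.2527 + -0.1687i, |z|^2 = 0.0923
Iter 4: z = 0.0524 + -0.5197i, |z|^2 = 0.2729
Iter 5: z = -0.2504 + -0.6595i, |z|^2 = 0.4976
Iter 6: z = -0.3552 + -0.2748i, |z|^2 = 0.2017
Iter 7: z = 0.0677 + -0.4098i, |z|^2 = 0.1725
Iter 8: z = -0.1464 + -0.6605i, |z|^2 = 0.4577
Iter 9: z = -0.3978 + -0.4117i, |z|^2 = 0.3277
Iter 10: z = 0.0058 + -0.2775i, |z|^2 = 0.0770
Iter 11: z = -0.0599 + -0.6082i, |z|^2 = 0.3735
Iter 12: z = -0.3493 + -0.5321i, |z|^2 = 0.4051
Iter 13: z = -0.1441 + -0.2333i, |z|^2 = 0.0752
Iter 14: z = -0.0167 + -0.5378i, |z|^2 = 0.2895
Iter 15: z = -0.2719 + -0.5871i, |z|^2 = 0.4186
Iter 16: z = -0.2537 + -0.2857i, |z|^2 = 0.1460
Iter 17: z = -0.0002 + -0.4600i, |z|^2 = 0.2116
Iter 18: z = -0.1946 + -0.6048i, |z|^2 = 0.4036
Did not escape in 19 iterations → in set

Answer: yes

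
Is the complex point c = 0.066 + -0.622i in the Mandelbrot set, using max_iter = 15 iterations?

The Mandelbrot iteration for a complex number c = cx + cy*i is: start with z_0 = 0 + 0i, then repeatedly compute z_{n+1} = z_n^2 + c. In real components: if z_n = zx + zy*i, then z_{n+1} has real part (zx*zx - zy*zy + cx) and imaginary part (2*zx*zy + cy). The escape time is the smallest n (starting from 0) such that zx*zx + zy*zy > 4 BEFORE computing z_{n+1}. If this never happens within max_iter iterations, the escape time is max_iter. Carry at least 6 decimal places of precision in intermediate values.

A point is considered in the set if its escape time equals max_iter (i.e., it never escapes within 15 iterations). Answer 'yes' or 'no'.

z_0 = 0 + 0i, c = 0.0660 + -0.6220i
Iter 1: z = 0.0660 + -0.6220i, |z|^2 = 0.3912
Iter 2: z = -0.3165 + -0.7041i, |z|^2 = 0.5960
Iter 3: z = -0.3296 + -0.1763i, |z|^2 = 0.1397
Iter 4: z = 0.1435 + -0.5058i, |z|^2 = 0.2765
Iter 5: z = -0.1692 + -0.7672i, |z|^2 = 0.6173
Iter 6: z = -0.4940 + -0.3623i, |z|^2 = 0.3753
Iter 7: z = 0.1788 + -0.2641i, |z|^2 = 0.1017
Iter 8: z = 0.0282 + -0.7164i, |z|^2 = 0.5140
Iter 9: z = -0.4464 + -0.6624i, |z|^2 = 0.6381
Iter 10: z = -0.1735 + -0.0305i, |z|^2 = 0.0310
Iter 11: z = 0.0952 + -0.6114i, |z|^2 = 0.3829
Iter 12: z = -0.2988 + -0.7384i, |z|^2 = 0.6345
Iter 13: z = -0.3900 + -0.1808i, |z|^2 = 0.1848
Iter 14: z = 0.1854 + -0.4810i, |z|^2 = 0.2657
Did not escape in 15 iterations → in set

Answer: yes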